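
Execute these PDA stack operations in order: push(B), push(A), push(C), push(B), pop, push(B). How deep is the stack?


Tracing stack operations:
  push(B) -> stack = [B], depth=1
  push(A) -> stack = [B,A], depth=2
  push(C) -> stack = [B,A,C], depth=3
  push(B) -> stack = [B,A,C,B], depth=4
  pop -> removed B, stack = [B,A,C], depth=3
  push(B) -> stack = [B,A,C,B], depth=4
Final depth = 4

4


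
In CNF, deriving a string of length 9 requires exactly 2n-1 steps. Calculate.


Chomsky Normal Form derivation:
String length n = 9
Each step either:
  - Splits a nonterminal into two (n-1 such steps)
  - Converts a nonterminal to terminal (n such steps)
Total = (n-1) + n = 2n - 1
= 2(9) - 1
= 18 - 1
= 17

17


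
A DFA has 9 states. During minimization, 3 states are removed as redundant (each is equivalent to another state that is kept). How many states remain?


Original DFA: 9 states
Redundant states removed: 3
Minimized states = original - removed
= 9 - 3
= 6

6


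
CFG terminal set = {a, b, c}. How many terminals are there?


Terminal symbols: a, b, c
Counting each: a (#1), b (#2), c (#3)
Total = 3

3


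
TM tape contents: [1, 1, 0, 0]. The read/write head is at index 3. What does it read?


Tape: [1, 1, 0, 0]
Positions: 0 1 2 3
Values:    1 1 0 0
Head at position 3
tape[3] = 0

0


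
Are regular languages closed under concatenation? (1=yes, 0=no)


Regular languages are closed under:
- Union (DFA product construction)
- Intersection (DFA product construction)
- Complement (swap accept/reject states)
- Concatenation (NFA construction)
- Kleene star (NFA construction)
concatenation is in this list
Therefore: closed

1


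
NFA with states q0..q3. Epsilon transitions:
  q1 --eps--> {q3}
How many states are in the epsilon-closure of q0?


Starting from q0
Initialize closure = {q0}
q0 has no outgoing epsilon transitions -> nothing to add
Final closure: {q0}
Size = 1

1


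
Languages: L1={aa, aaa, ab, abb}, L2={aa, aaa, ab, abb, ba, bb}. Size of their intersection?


L1 = {aa, aaa, ab, abb}
L2 = {aa, aaa, ab, abb, ba, bb}
Checking each string in L1 against L2:
  'aa': in L2? Yes
  'aaa': in L2? Yes
  'ab': in L2? Yes
  'abb': in L2? Yes
Intersection = {aa, aaa, ab, abb}
|L1 ∩ L2| = 4

4


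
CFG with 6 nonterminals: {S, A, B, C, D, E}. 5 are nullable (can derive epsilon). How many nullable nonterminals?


Nonterminals: {S, A, B, C, D, E}
A nonterminal is nullable if it can derive epsilon
Counting nullable nonterminals: 5
Total nullable = 5

5


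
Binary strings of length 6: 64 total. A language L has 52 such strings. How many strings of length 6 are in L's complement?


Alphabet: {0,1}
String length: 6
Total strings of length 6 = 2^6 = 64
Strings in L = 52
Complement = total - |L|
= 64 - 52
= 12

12


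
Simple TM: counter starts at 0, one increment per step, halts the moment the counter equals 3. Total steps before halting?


Counter starts at 0. Counting sequence:
  Step 1: counter = 1
  Step 2: counter = 2
  Step 3: counter = 3
Counter reached 3 -> halt
Total steps = 3

3


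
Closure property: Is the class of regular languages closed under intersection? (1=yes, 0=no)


Regular languages are closed under all standard operations:
- Union: Yes (product construction)
- Intersection: Yes (product construction)
- Complement: Yes (swap accept/reject)
- Concatenation: Yes (NFA construction)
Operation: intersection -> Closed

1


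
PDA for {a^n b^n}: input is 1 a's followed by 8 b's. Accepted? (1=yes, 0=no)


Language requires equal numbers of a's and b's
PDA pushes for each 'a', pops for each 'b'
Number of a's = 1
Number of b's = 8
1 != 8 -> Reject

0


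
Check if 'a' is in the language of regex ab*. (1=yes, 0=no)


Pattern: ab*
String: 'a'
Pattern requires: exactly one 'a' followed by zero or more 'b's
First char is 'a' -> OK
Rest '': all b's? Yes
Result: 1

1


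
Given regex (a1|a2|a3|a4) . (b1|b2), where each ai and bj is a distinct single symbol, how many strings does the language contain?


First group: 4 alternatives
Second group: 2 alternatives
Concatenation: each choice from group 1 pairs with each from group 2
Total = 4 x 2 = 8

8


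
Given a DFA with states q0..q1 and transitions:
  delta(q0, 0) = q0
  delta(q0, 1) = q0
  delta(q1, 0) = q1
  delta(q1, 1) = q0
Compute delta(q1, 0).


Looking up transition function:
delta(q1, 0) in the table
Row: q1, Column: 0
Result: q1

q1


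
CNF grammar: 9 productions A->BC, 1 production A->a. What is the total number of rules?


CNF allows two rule forms:
  A -> BC (binary): 9 rules
  A -> a (terminal): 1 rule
Total = 9 + 1 = 10

10


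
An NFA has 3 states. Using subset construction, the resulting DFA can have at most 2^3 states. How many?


NFA has 3 states
Subset construction: each DFA state = subset of NFA states
Maximum subsets = 2^3
2^3 = 8

8


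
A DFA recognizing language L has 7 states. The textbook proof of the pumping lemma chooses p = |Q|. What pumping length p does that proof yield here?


Pumping lemma for regular languages (standard proof):
Take p = |Q|, the number of DFA states.
Any string of length >= |Q| passes through |Q|+1 states while reading its first |Q| symbols,
so by pigeonhole some state repeats, giving the loop that can be pumped.
Here |Q| = 7
Therefore the proof uses p = 7

7


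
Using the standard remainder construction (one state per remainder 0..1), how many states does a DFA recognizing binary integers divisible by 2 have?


Divisibility by 2 is tracked via the remainder mod 2: 0, 1, ..., 1
The construction assigns one state to each remainder
Number of remainders = 2

2


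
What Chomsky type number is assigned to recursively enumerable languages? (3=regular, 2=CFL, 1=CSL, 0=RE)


Chomsky hierarchy levels:
  Type 3: Regular (DFA/NFA/regex)
  Type 2: Context-free (PDA)
  Type 1: Context-sensitive
  Type 0: Recursively enumerable (TM)
'recursively enumerable' corresponds to Type 0

0


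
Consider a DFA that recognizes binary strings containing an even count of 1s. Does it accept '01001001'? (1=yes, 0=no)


DFA has 2 states: q_even (start, accept=yes) and q_odd
Processing string '01001001' character by character:
  Position 0: read '0', 1-count=0 -> q_even (no change)
  Position 1: read '1', 1-count=1 -> q_odd
  Position 2: read '0', 1-count=1 -> q_odd (no change)
  Position 3: read '0', 1-count=1 -> q_odd (no change)
  Position 4: read '1', 1-count=2 -> q_even
  Position 5: read '0', 1-count=2 -> q_even (no change)
  Position 6: read '0', 1-count=2 -> q_even (no change)
  Position 7: read '1', 1-count=3 -> q_odd
Final state: q_odd, total 1s = 3 (odd); the DFA requires an even count -> reject

0


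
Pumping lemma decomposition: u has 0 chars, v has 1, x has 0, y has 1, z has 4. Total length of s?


|s| = |u| + |v| + |x| + |y| + |z|
= 0 + 1 + 0 + 1 + 4
= 1 + 0 + 5
= 1 + 5
= 6

6


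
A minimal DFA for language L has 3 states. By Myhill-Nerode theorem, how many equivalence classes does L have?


Myhill-Nerode theorem:
Number of equivalence classes = number of states in minimal DFA
Minimal DFA states = 3
Therefore equivalence classes = 3

3


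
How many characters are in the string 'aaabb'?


String: 'aaabb'
Counting characters:
  'a' appears 3 time(s)
  'b' appears 2 time(s)
Total length = 3 + 2 = 5

5


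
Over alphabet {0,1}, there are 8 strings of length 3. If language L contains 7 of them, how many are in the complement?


Alphabet: {0,1}
String length: 3
Total strings of length 3 = 2^3 = 8
Strings in L = 7
Complement = total - |L|
= 8 - 7
= 1

1


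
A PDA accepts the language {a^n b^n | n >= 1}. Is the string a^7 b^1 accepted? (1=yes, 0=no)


Language requires equal numbers of a's and b's
PDA pushes for each 'a', pops for each 'b'
Number of a's = 7
Number of b's = 1
7 != 1 -> Reject

0


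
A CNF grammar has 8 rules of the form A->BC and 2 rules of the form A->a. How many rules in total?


CNF allows two rule forms:
  A -> BC (binary): 8 rules
  A -> a (terminal): 2 rules
Total = 8 + 2 = 10

10


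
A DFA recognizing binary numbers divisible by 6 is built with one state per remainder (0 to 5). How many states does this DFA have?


Divisibility by 6 is tracked via the remainder mod 6: 0, 1, ..., 5
The construction assigns one state to each remainder
Number of remainders = 6

6


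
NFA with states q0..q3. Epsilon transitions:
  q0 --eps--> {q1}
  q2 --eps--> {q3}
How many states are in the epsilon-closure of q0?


Starting from q0
Initialize closure = {q0}
Follow epsilon from q0 -> add q1
Final closure: {q0, q1}
Size = 2

2


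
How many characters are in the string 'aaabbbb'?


String: 'aaabbbb'
Counting characters:
  'a' appears 3 time(s)
  'b' appears 4 time(s)
Total length = 3 + 4 = 7

7


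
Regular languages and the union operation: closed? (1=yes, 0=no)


Regular languages are closed under all standard operations:
- Union: Yes (product construction)
- Intersection: Yes (product construction)
- Complement: Yes (swap accept/reject)
- Concatenation: Yes (NFA construction)
Operation: union -> Closed

1


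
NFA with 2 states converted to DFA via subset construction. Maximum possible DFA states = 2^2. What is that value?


NFA has 2 states
Subset construction: each DFA state = subset of NFA states
Maximum subsets = 2^2
2^2 = 4

4


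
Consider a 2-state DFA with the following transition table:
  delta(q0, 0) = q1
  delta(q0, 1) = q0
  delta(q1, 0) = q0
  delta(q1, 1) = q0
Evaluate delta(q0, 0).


Looking up transition function:
delta(q0, 0) in the table
Row: q0, Column: 0
Result: q1

q1


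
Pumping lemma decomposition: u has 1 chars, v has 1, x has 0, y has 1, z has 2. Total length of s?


|s| = |u| + |v| + |x| + |y| + |z|
= 1 + 1 + 0 + 1 + 2
= 2 + 0 + 3
= 2 + 3
= 5

5


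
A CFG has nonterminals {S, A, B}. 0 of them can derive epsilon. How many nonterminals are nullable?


Nonterminals: {S, A, B}
A nonterminal is nullable if it can derive epsilon
Counting nullable nonterminals: 0
Total nullable = 0

0


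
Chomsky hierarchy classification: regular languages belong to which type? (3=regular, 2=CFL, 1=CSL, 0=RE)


Chomsky hierarchy levels:
  Type 3: Regular (DFA/NFA/regex)
  Type 2: Context-free (PDA)
  Type 1: Context-sensitive
  Type 0: Recursively enumerable (TM)
'regular' corresponds to Type 3

3


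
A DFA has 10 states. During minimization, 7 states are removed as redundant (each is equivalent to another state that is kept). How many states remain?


Original DFA: 10 states
Redundant states removed: 7
Minimized states = original - removed
= 10 - 7
= 3

3


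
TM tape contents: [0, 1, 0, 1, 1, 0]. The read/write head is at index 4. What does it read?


Tape: [0, 1, 0, 1, 1, 0]
Positions: 0 1 2 3 4 5
Values:    0 1 0 1 1 0
Head at position 4
tape[4] = 1

1


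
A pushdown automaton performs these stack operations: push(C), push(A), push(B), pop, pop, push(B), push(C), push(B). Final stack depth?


Tracing stack operations:
  push(C) -> stack = [C], depth=1
  push(A) -> stack = [C,A], depth=2
  push(B) -> stack = [C,A,B], depth=3
  pop -> removed B, stack = [C,A], depth=2
  pop -> removed A, stack = [C], depth=1
  push(B) -> stack = [C,B], depth=2
  push(C) -> stack = [C,B,C], depth=3
  push(B) -> stack = [C,B,C,B], depth=4
Final depth = 4

4


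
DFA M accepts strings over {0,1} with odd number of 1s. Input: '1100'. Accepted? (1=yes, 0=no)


DFA has 2 states: q_even (start, accept=no) and q_odd
Processing string '1100' character by character:
  Position 0: read '1', 1-count=1 -> q_odd
  Position 1: read '1', 1-count=2 -> q_even
  Position 2: read '0', 1-count=2 -> q_even (no change)
  Position 3: read '0', 1-count=2 -> q_even (no change)
Final state: q_even, total 1s = 2 (even); the DFA requires an odd count -> reject

0


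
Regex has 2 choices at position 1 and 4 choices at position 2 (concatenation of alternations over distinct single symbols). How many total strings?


First group: 2 alternatives
Second group: 4 alternatives
Concatenation: each choice from group 1 pairs with each from group 2
Total = 2 x 4 = 8

8


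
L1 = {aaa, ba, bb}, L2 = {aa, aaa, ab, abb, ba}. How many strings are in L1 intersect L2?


L1 = {aaa, ba, bb}
L2 = {aa, aaa, ab, abb, ba}
Checking each string in L1 against L2:
  'aaa': in L2? Yes
  'ba': in L2? Yes
  'bb': in L2? No
Intersection = {aaa, ba}
|L1 ∩ L2| = 2

2


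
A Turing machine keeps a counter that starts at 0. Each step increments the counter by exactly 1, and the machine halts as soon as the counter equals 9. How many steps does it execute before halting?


Counter starts at 0. Counting sequence:
  Step 1: counter = 1
  Step 2: counter = 2
  Step 3: counter = 3
  Step 4: counter = 4
  Step 5: counter = 5
  Step 6: counter = 6
  ...
  Step 9: counter = 9
Counter reached 9 -> halt
Total steps = 9

9


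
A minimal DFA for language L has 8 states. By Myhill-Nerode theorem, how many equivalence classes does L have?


Myhill-Nerode theorem:
Number of equivalence classes = number of states in minimal DFA
Minimal DFA states = 8
Therefore equivalence classes = 8

8


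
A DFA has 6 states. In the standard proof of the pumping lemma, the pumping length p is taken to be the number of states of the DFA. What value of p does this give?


Pumping lemma for regular languages (standard proof):
Take p = |Q|, the number of DFA states.
Any string of length >= |Q| passes through |Q|+1 states while reading its first |Q| symbols,
so by pigeonhole some state repeats, giving the loop that can be pumped.
Here |Q| = 6
Therefore the proof uses p = 6

6


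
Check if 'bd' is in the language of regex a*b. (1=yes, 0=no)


Pattern: a*b
String: 'bd'
Pattern requires: zero or more 'a's followed by exactly one 'b'
Found 0 leading 'a's
Remaining: 'bd'
Remaining is not 'b' -> no match
Result: 0

0


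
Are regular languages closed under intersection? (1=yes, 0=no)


Regular languages are closed under:
- Union (DFA product construction)
- Intersection (DFA product construction)
- Complement (swap accept/reject states)
- Concatenation (NFA construction)
- Kleene star (NFA construction)
intersection is in this list
Therefore: closed

1


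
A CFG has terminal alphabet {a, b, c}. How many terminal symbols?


Terminal symbols: a, b, c
Counting each: a (#1), b (#2), c (#3)
Total = 3

3


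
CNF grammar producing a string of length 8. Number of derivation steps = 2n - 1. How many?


Chomsky Normal Form derivation:
String length n = 8
Each step either:
  - Splits a nonterminal into two (n-1 such steps)
  - Converts a nonterminal to terminal (n such steps)
Total = (n-1) + n = 2n - 1
= 2(8) - 1
= 16 - 1
= 15

15


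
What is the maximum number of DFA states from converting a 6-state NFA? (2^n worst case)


NFA has 6 states
Subset construction: each DFA state = subset of NFA states
Maximum subsets = 2^6
2^6 = 64

64


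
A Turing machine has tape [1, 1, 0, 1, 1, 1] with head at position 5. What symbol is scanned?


Tape: [1, 1, 0, 1, 1, 1]
Positions: 0 1 2 3 4 5
Values:    1 1 0 1 1 1
Head at position 5
tape[5] = 1

1


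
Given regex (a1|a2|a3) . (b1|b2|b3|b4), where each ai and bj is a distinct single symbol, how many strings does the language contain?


First group: 3 alternatives
Second group: 4 alternatives
Concatenation: each choice from group 1 pairs with each from group 2
Total = 3 x 4 = 12

12


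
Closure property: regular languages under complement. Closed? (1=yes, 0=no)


Regular languages are closed under:
- Union (DFA product construction)
- Intersection (DFA product construction)
- Complement (swap accept/reject states)
- Concatenation (NFA construction)
- Kleene star (NFA construction)
complement is in this list
Therefore: closed

1


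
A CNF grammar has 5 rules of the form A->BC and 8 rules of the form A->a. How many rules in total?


CNF allows two rule forms:
  A -> BC (binary): 5 rules
  A -> a (terminal): 8 rules
Total = 5 + 8 = 13

13


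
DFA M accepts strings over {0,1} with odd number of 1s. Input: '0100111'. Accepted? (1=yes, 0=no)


DFA has 2 states: q_even (start, accept=no) and q_odd
Processing string '0100111' character by character:
  Position 0: read '0', 1-count=0 -> q_even (no change)
  Position 1: read '1', 1-count=1 -> q_odd
  Position 2: read '0', 1-count=1 -> q_odd (no change)
  Position 3: read '0', 1-count=1 -> q_odd (no change)
  Position 4: read '1', 1-count=2 -> q_even
  Position 5: read '1', 1-count=3 -> q_odd
  Position 6: read '1', 1-count=4 -> q_even
Final state: q_even, total 1s = 4 (even); the DFA requires an odd count -> reject

0


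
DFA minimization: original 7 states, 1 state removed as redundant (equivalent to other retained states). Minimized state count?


Original DFA: 7 states
Redundant states removed: 1
Minimized states = original - removed
= 7 - 1
= 6

6


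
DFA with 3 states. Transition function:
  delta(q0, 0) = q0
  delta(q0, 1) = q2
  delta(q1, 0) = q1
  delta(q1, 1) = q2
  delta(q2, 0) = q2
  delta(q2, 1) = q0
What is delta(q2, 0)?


Looking up transition function:
delta(q2, 0) in the table
Row: q2, Column: 0
Result: q2

q2


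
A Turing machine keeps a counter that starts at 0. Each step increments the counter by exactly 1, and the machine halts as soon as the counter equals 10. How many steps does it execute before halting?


Counter starts at 0. Counting sequence:
  Step 1: counter = 1
  Step 2: counter = 2
  Step 3: counter = 3
  Step 4: counter = 4
  Step 5: counter = 5
  Step 6: counter = 6
  ...
  Step 10: counter = 10
Counter reached 10 -> halt
Total steps = 10

10


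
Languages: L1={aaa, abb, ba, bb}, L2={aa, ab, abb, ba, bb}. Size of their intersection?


L1 = {aaa, abb, ba, bb}
L2 = {aa, ab, abb, ba, bb}
Checking each string in L1 against L2:
  'aaa': in L2? No
  'abb': in L2? Yes
  'ba': in L2? Yes
  'bb': in L2? Yes
Intersection = {abb, ba, bb}
|L1 ∩ L2| = 3

3


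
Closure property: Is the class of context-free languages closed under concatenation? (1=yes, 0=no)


CFL closure properties:
  Closed under: union, concatenation, Kleene star
  NOT closed under: intersection, complement
Operation 'concatenation' is in closed list -> Yes (closed)

1


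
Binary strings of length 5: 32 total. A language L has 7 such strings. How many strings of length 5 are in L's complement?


Alphabet: {0,1}
String length: 5
Total strings of length 5 = 2^5 = 32
Strings in L = 7
Complement = total - |L|
= 32 - 7
= 25

25


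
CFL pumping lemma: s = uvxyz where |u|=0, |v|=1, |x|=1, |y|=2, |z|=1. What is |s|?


|s| = |u| + |v| + |x| + |y| + |z|
= 0 + 1 + 1 + 2 + 1
= 1 + 1 + 3
= 2 + 3
= 5

5


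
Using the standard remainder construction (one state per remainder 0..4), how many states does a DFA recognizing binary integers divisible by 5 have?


Divisibility by 5 is tracked via the remainder mod 5: 0, 1, ..., 4
The construction assigns one state to each remainder
Number of remainders = 5

5


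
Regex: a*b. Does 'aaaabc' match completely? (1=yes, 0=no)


Pattern: a*b
String: 'aaaabc'
Pattern requires: zero or more 'a's followed by exactly one 'b'
Found 4 leading 'a's
Remaining: 'bc'
Remaining is not 'b' -> no match
Result: 0

0


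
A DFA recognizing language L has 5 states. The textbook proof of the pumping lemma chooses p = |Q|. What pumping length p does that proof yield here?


Pumping lemma for regular languages (standard proof):
Take p = |Q|, the number of DFA states.
Any string of length >= |Q| passes through |Q|+1 states while reading its first |Q| symbols,
so by pigeonhole some state repeats, giving the loop that can be pumped.
Here |Q| = 5
Therefore the proof uses p = 5

5


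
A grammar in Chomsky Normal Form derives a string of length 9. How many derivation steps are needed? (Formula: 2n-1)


Chomsky Normal Form derivation:
String length n = 9
Each step either:
  - Splits a nonterminal into two (n-1 such steps)
  - Converts a nonterminal to terminal (n such steps)
Total = (n-1) + n = 2n - 1
= 2(9) - 1
= 18 - 1
= 17

17


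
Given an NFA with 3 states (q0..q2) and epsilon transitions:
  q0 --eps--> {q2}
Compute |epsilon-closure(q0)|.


Starting from q0
Initialize closure = {q0}
Follow epsilon from q0 -> add q2
Final closure: {q0, q2}
Size = 2

2


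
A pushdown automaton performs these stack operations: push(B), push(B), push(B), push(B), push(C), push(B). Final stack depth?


Tracing stack operations:
  push(B) -> stack = [B], depth=1
  push(B) -> stack = [B,B], depth=2
  push(B) -> stack = [B,B,B], depth=3
  push(B) -> stack = [B,B,B,B], depth=4
  push(C) -> stack = [B,B,B,B,C], depth=5
  push(B) -> stack = [B,B,B,B,C,B], depth=6
Final depth = 6

6


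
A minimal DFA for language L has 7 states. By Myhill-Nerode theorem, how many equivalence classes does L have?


Myhill-Nerode theorem:
Number of equivalence classes = number of states in minimal DFA
Minimal DFA states = 7
Therefore equivalence classes = 7

7


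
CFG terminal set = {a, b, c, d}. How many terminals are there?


Terminal symbols: a, b, c, d
Counting each: a (#1), b (#2), c (#3), d (#4)
Total = 4

4


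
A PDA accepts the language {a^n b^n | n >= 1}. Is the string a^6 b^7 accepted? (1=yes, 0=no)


Language requires equal numbers of a's and b's
PDA pushes for each 'a', pops for each 'b'
Number of a's = 6
Number of b's = 7
6 != 7 -> Reject

0


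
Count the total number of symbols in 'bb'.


String: 'bb'
Counting characters:
  'b' appears 2 time(s)
Total length = 0 + 2 = 2

2


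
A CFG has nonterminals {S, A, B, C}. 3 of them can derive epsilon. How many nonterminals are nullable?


Nonterminals: {S, A, B, C}
A nonterminal is nullable if it can derive epsilon
Counting nullable nonterminals: 3
Total nullable = 3

3


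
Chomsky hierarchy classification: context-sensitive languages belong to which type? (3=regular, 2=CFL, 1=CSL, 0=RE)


Chomsky hierarchy levels:
  Type 3: Regular (DFA/NFA/regex)
  Type 2: Context-free (PDA)
  Type 1: Context-sensitive
  Type 0: Recursively enumerable (TM)
'context-sensitive' corresponds to Type 1

1


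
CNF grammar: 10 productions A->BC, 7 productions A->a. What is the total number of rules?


CNF allows two rule forms:
  A -> BC (binary): 10 rules
  A -> a (terminal): 7 rules
Total = 10 + 7 = 17

17


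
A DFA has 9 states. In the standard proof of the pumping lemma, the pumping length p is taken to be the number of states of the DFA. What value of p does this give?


Pumping lemma for regular languages (standard proof):
Take p = |Q|, the number of DFA states.
Any string of length >= |Q| passes through |Q|+1 states while reading its first |Q| symbols,
so by pigeonhole some state repeats, giving the loop that can be pumped.
Here |Q| = 9
Therefore the proof uses p = 9

9


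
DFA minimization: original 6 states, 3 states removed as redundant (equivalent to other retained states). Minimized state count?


Original DFA: 6 states
Redundant states removed: 3
Minimized states = original - removed
= 6 - 3
= 3

3


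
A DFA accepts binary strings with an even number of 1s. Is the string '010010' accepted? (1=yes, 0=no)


DFA has 2 states: q_even (start, accept=yes) and q_odd
Processing string '010010' character by character:
  Position 0: read '0', 1-count=0 -> q_even (no change)
  Position 1: read '1', 1-count=1 -> q_odd
  Position 2: read '0', 1-count=1 -> q_odd (no change)
  Position 3: read '0', 1-count=1 -> q_odd (no change)
  Position 4: read '1', 1-count=2 -> q_even
  Position 5: read '0', 1-count=2 -> q_even (no change)
Final state: q_even, total 1s = 2 (even); the DFA requires an even count -> accept

1


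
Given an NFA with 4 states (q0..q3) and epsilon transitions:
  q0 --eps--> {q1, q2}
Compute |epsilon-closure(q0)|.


Starting from q0
Initialize closure = {q0}
Follow epsilon from q0 -> add q1
Follow epsilon from q0 -> add q2
Final closure: {q0, q1, q2}
Size = 3

3


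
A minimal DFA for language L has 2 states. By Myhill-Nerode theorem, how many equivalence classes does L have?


Myhill-Nerode theorem:
Number of equivalence classes = number of states in minimal DFA
Minimal DFA states = 2
Therefore equivalence classes = 2

2


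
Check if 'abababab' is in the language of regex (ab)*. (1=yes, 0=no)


Pattern: (ab)*
String: 'abababab'
Pattern requires: zero or more repetitions of 'ab'
Pairs: ['ab', 'ab', 'ab', 'ab']
All pairs are 'ab'? Yes
Result: 1

1


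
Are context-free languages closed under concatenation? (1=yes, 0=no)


CFL closure properties:
  Closed under: union, concatenation, Kleene star
  NOT closed under: intersection, complement
Operation 'concatenation' is in closed list -> Yes (closed)

1


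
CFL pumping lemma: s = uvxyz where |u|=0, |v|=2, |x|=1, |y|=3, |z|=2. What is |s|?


|s| = |u| + |v| + |x| + |y| + |z|
= 0 + 2 + 1 + 3 + 2
= 2 + 1 + 5
= 3 + 5
= 8

8


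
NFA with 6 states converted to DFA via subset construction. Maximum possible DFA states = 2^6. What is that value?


NFA has 6 states
Subset construction: each DFA state = subset of NFA states
Maximum subsets = 2^6
2^6 = 64

64


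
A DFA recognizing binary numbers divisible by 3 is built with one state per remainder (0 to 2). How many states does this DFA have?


Divisibility by 3 is tracked via the remainder mod 3: 0, 1, ..., 2
The construction assigns one state to each remainder
Number of remainders = 3

3


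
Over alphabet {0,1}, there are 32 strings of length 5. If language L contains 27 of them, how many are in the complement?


Alphabet: {0,1}
String length: 5
Total strings of length 5 = 2^5 = 32
Strings in L = 27
Complement = total - |L|
= 32 - 27
= 5

5


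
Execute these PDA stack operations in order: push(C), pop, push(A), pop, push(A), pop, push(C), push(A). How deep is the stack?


Tracing stack operations:
  push(C) -> stack = [C], depth=1
  pop -> removed C, stack = [], depth=0
  push(A) -> stack = [A], depth=1
  pop -> removed A, stack = [], depth=0
  push(A) -> stack = [A], depth=1
  pop -> removed A, stack = [], depth=0
  push(C) -> stack = [C], depth=1
  push(A) -> stack = [C,A], depth=2
Final depth = 2

2


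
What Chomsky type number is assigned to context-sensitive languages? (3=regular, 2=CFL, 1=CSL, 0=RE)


Chomsky hierarchy levels:
  Type 3: Regular (DFA/NFA/regex)
  Type 2: Context-free (PDA)
  Type 1: Context-sensitive
  Type 0: Recursively enumerable (TM)
'context-sensitive' corresponds to Type 1

1


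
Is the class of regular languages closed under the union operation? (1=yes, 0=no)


Regular languages are closed under:
- Union (DFA product construction)
- Intersection (DFA product construction)
- Complement (swap accept/reject states)
- Concatenation (NFA construction)
- Kleene star (NFA construction)
union is in this list
Therefore: closed

1


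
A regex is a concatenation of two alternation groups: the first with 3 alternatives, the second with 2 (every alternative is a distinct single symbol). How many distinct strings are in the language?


First group: 3 alternatives
Second group: 2 alternatives
Concatenation: each choice from group 1 pairs with each from group 2
Total = 3 x 2 = 6

6


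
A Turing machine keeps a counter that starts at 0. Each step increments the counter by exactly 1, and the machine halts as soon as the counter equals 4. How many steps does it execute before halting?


Counter starts at 0. Counting sequence:
  Step 1: counter = 1
  Step 2: counter = 2
  Step 3: counter = 3
  Step 4: counter = 4
Counter reached 4 -> halt
Total steps = 4

4


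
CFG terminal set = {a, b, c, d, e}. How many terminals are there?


Terminal symbols: a, b, c, d, e
Counting each: a (#1), b (#2), c (#3), d (#4), e (#5)
Total = 5

5


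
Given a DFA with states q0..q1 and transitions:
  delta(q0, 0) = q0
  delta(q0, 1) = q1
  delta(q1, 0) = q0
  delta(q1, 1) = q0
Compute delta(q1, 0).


Looking up transition function:
delta(q1, 0) in the table
Row: q1, Column: 0
Result: q0

q0


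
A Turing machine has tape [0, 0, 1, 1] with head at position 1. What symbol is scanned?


Tape: [0, 0, 1, 1]
Positions: 0 1 2 3
Values:    0 0 1 1
Head at position 1
tape[1] = 0

0


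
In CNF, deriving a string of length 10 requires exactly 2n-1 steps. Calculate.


Chomsky Normal Form derivation:
String length n = 10
Each step either:
  - Splits a nonterminal into two (n-1 such steps)
  - Converts a nonterminal to terminal (n such steps)
Total = (n-1) + n = 2n - 1
= 2(10) - 1
= 20 - 1
= 19

19


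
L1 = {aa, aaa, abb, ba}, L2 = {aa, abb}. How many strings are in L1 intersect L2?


L1 = {aa, aaa, abb, ba}
L2 = {aa, abb}
Checking each string in L1 against L2:
  'aa': in L2? Yes
  'aaa': in L2? No
  'abb': in L2? Yes
  'ba': in L2? No
Intersection = {aa, abb}
|L1 ∩ L2| = 2

2


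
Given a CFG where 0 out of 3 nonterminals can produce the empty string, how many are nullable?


Nonterminals: {S, A, B}
A nonterminal is nullable if it can derive epsilon
Counting nullable nonterminals: 0
Total nullable = 0

0


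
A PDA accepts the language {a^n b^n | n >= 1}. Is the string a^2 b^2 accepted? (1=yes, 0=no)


Language requires equal numbers of a's and b's
PDA pushes for each 'a', pops for each 'b'
Number of a's = 2
Number of b's = 2
2 == 2 -> Accept

1


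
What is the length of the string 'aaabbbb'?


String: 'aaabbbb'
Counting characters:
  'a' appears 3 time(s)
  'b' appears 4 time(s)
Total length = 3 + 4 = 7

7


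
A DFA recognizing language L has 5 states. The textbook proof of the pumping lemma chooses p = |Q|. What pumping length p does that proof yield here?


Pumping lemma for regular languages (standard proof):
Take p = |Q|, the number of DFA states.
Any string of length >= |Q| passes through |Q|+1 states while reading its first |Q| symbols,
so by pigeonhole some state repeats, giving the loop that can be pumped.
Here |Q| = 5
Therefore the proof uses p = 5

5


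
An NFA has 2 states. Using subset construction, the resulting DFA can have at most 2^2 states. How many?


NFA has 2 states
Subset construction: each DFA state = subset of NFA states
Maximum subsets = 2^2
2^2 = 4

4


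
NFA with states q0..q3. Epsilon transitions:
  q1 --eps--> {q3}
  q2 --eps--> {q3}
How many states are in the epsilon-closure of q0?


Starting from q0
Initialize closure = {q0}
q0 has no outgoing epsilon transitions -> nothing to add
Final closure: {q0}
Size = 1

1


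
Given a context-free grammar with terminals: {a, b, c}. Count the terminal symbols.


Terminal symbols: a, b, c
Counting each: a (#1), b (#2), c (#3)
Total = 3

3


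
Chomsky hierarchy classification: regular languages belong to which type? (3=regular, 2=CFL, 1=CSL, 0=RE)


Chomsky hierarchy levels:
  Type 3: Regular (DFA/NFA/regex)
  Type 2: Context-free (PDA)
  Type 1: Context-sensitive
  Type 0: Recursively enumerable (TM)
'regular' corresponds to Type 3

3


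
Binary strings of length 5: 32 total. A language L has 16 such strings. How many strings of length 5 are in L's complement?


Alphabet: {0,1}
String length: 5
Total strings of length 5 = 2^5 = 32
Strings in L = 16
Complement = total - |L|
= 32 - 16
= 16

16


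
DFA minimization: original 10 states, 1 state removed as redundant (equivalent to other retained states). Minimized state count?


Original DFA: 10 states
Redundant states removed: 1
Minimized states = original - removed
= 10 - 1
= 9

9


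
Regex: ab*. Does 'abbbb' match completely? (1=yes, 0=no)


Pattern: ab*
String: 'abbbb'
Pattern requires: exactly one 'a' followed by zero or more 'b's
First char is 'a' -> OK
Rest 'bbbb': all b's? Yes
Result: 1

1


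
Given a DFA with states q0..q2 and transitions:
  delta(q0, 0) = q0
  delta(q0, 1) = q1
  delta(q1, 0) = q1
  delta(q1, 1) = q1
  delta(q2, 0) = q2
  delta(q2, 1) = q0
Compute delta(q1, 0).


Looking up transition function:
delta(q1, 0) in the table
Row: q1, Column: 0
Result: q1

q1


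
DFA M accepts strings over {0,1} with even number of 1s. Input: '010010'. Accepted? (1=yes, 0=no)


DFA has 2 states: q_even (start, accept=yes) and q_odd
Processing string '010010' character by character:
  Position 0: read '0', 1-count=0 -> q_even (no change)
  Position 1: read '1', 1-count=1 -> q_odd
  Position 2: read '0', 1-count=1 -> q_odd (no change)
  Position 3: read '0', 1-count=1 -> q_odd (no change)
  Position 4: read '1', 1-count=2 -> q_even
  Position 5: read '0', 1-count=2 -> q_even (no change)
Final state: q_even, total 1s = 2 (even); the DFA requires an even count -> accept

1


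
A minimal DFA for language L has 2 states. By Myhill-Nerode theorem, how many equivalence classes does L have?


Myhill-Nerode theorem:
Number of equivalence classes = number of states in minimal DFA
Minimal DFA states = 2
Therefore equivalence classes = 2

2


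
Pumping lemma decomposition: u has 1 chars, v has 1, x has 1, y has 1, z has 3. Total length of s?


|s| = |u| + |v| + |x| + |y| + |z|
= 1 + 1 + 1 + 1 + 3
= 2 + 1 + 4
= 3 + 4
= 7

7


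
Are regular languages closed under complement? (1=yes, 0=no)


Regular languages are closed under all standard operations:
- Union: Yes (product construction)
- Intersection: Yes (product construction)
- Complement: Yes (swap accept/reject)
- Concatenation: Yes (NFA construction)
Operation: complement -> Closed

1


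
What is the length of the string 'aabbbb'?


String: 'aabbbb'
Counting characters:
  'a' appears 2 time(s)
  'b' appears 4 time(s)
Total length = 2 + 4 = 6

6


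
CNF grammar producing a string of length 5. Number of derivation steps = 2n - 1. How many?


Chomsky Normal Form derivation:
String length n = 5
Each step either:
  - Splits a nonterminal into two (n-1 such steps)
  - Converts a nonterminal to terminal (n such steps)
Total = (n-1) + n = 2n - 1
= 2(5) - 1
= 10 - 1
= 9

9


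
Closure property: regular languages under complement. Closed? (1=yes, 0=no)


Regular languages are closed under:
- Union (DFA product construction)
- Intersection (DFA product construction)
- Complement (swap accept/reject states)
- Concatenation (NFA construction)
- Kleene star (NFA construction)
complement is in this list
Therefore: closed

1


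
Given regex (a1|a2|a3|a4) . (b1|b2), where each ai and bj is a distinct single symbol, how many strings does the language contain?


First group: 4 alternatives
Second group: 2 alternatives
Concatenation: each choice from group 1 pairs with each from group 2
Total = 4 x 2 = 8

8


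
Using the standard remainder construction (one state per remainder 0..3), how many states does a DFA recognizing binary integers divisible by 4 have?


Divisibility by 4 is tracked via the remainder mod 4: 0, 1, ..., 3
The construction assigns one state to each remainder
Number of remainders = 4

4


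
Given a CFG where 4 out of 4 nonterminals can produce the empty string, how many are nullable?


Nonterminals: {S, A, B, C}
A nonterminal is nullable if it can derive epsilon
Counting nullable nonterminals: 4
Total nullable = 4

4


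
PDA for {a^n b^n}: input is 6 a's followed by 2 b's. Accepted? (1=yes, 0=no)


Language requires equal numbers of a's and b's
PDA pushes for each 'a', pops for each 'b'
Number of a's = 6
Number of b's = 2
6 != 2 -> Reject

0


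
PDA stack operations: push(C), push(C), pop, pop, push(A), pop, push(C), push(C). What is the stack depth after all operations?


Tracing stack operations:
  push(C) -> stack = [C], depth=1
  push(C) -> stack = [C,C], depth=2
  pop -> removed C, stack = [C], depth=1
  pop -> removed C, stack = [], depth=0
  push(A) -> stack = [A], depth=1
  pop -> removed A, stack = [], depth=0
  push(C) -> stack = [C], depth=1
  push(C) -> stack = [C,C], depth=2
Final depth = 2

2


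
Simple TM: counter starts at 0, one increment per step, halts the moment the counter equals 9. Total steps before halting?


Counter starts at 0. Counting sequence:
  Step 1: counter = 1
  Step 2: counter = 2
  Step 3: counter = 3
  Step 4: counter = 4
  Step 5: counter = 5
  Step 6: counter = 6
  ...
  Step 9: counter = 9
Counter reached 9 -> halt
Total steps = 9

9


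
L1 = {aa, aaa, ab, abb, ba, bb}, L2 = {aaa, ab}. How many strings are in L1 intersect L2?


L1 = {aa, aaa, ab, abb, ba, bb}
L2 = {aaa, ab}
Checking each string in L1 against L2:
  'aa': in L2? No
  'aaa': in L2? Yes
  'ab': in L2? Yes
  'abb': in L2? No
  'ba': in L2? No
  'bb': in L2? No
Intersection = {aaa, ab}
|L1 ∩ L2| = 2

2


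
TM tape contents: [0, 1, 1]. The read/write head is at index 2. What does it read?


Tape: [0, 1, 1]
Positions: 0 1 2
Values:    0 1 1
Head at position 2
tape[2] = 1

1


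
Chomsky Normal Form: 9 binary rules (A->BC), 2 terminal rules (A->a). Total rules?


CNF allows two rule forms:
  A -> BC (binary): 9 rules
  A -> a (terminal): 2 rules
Total = 9 + 2 = 11

11


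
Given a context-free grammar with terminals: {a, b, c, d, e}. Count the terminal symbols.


Terminal symbols: a, b, c, d, e
Counting each: a (#1), b (#2), c (#3), d (#4), e (#5)
Total = 5

5


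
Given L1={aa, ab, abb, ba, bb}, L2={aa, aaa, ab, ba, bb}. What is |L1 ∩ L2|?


L1 = {aa, ab, abb, ba, bb}
L2 = {aa, aaa, ab, ba, bb}
Checking each string in L1 against L2:
  'aa': in L2? Yes
  'ab': in L2? Yes
  'abb': in L2? No
  'ba': in L2? Yes
  'bb': in L2? Yes
Intersection = {aa, ab, ba, bb}
|L1 ∩ L2| = 4

4


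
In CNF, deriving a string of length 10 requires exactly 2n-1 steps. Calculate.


Chomsky Normal Form derivation:
String length n = 10
Each step either:
  - Splits a nonterminal into two (n-1 such steps)
  - Converts a nonterminal to terminal (n such steps)
Total = (n-1) + n = 2n - 1
= 2(10) - 1
= 20 - 1
= 19

19


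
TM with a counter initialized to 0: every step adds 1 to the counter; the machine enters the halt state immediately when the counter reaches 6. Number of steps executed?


Counter starts at 0. Counting sequence:
  Step 1: counter = 1
  Step 2: counter = 2
  Step 3: counter = 3
  Step 4: counter = 4
  Step 5: counter = 5
  Step 6: counter = 6
Counter reached 6 -> halt
Total steps = 6

6


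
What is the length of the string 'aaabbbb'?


String: 'aaabbbb'
Counting characters:
  'a' appears 3 time(s)
  'b' appears 4 time(s)
Total length = 3 + 4 = 7

7


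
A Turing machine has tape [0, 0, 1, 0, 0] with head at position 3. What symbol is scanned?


Tape: [0, 0, 1, 0, 0]
Positions: 0 1 2 3 4
Values:    0 0 1 0 0
Head at position 3
tape[3] = 0

0


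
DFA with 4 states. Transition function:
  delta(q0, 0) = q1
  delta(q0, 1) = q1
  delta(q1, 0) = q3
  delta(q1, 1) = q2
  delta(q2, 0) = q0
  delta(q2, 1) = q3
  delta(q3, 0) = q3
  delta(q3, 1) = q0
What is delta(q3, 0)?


Looking up transition function:
delta(q3, 0) in the table
Row: q3, Column: 0
Result: q3

q3


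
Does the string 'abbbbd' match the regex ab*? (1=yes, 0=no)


Pattern: ab*
String: 'abbbbd'
Pattern requires: exactly one 'a' followed by zero or more 'b's
First char is 'a' -> OK
Rest 'bbbbd': all b's? No
Result: 0

0


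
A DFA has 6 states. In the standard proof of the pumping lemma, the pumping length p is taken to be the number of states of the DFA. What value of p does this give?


Pumping lemma for regular languages (standard proof):
Take p = |Q|, the number of DFA states.
Any string of length >= |Q| passes through |Q|+1 states while reading its first |Q| symbols,
so by pigeonhole some state repeats, giving the loop that can be pumped.
Here |Q| = 6
Therefore the proof uses p = 6

6


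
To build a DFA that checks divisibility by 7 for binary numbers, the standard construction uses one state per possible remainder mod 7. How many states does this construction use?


Divisibility by 7 is tracked via the remainder mod 7: 0, 1, ..., 6
The construction assigns one state to each remainder
Number of remainders = 7

7
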